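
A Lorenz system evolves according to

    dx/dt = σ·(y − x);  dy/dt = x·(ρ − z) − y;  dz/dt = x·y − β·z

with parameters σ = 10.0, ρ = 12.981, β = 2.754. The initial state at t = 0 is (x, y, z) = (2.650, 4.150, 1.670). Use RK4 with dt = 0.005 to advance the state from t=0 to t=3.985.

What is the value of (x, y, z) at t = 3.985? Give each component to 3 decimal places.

(x, y, z) = (6.090, 6.895, 10.827)

t=0.000: state=(2.650, 4.150, 1.670)
step 1 (dt=0.005): k1=(15.000, 25.824, 6.398), k2=(15.271, 26.141, 6.683), k3=(15.272, 26.146, 6.686), k4=(15.544, 26.466, 6.980); state += dt/6·(k1+2k2+2k3+k4)
t=0.005: state=(2.726, 4.281, 1.703)
t=0.010: state=(2.805, 4.415, 1.740)
t=0.015: state=(2.887, 4.552, 1.779)
continuing one RK4 step at a time; state shown every 40 steps (Δt=0.2):
t=0.200: state=(7.894, 11.283, 7.729)
t=0.400: state=(8.843, 5.325, 19.152)
t=0.600: state=(2.384, 0.725, 12.741)
t=0.800: state=(1.260, 1.380, 7.567)
t=1.000: state=(2.299, 3.264, 4.972)
t=1.200: state=(5.580, 7.933, 6.358)
t=1.400: state=(9.193, 9.029, 15.593)
t=1.600: state=(4.983, 2.613, 14.999)
t=1.800: state=(2.624, 2.458, 9.797)
t=2.000: state=(3.542, 4.567, 7.228)
t=2.200: state=(6.542, 8.276, 9.431)
t=2.400: state=(7.900, 6.963, 15.334)
t=2.600: state=(4.737, 3.390, 13.413)
t=2.800: state=(3.662, 3.846, 9.780)
t=3.000: state=(5.063, 6.185, 8.975)
t=3.200: state=(7.215, 7.808, 12.395)
t=3.400: state=(6.384, 5.231, 14.321)
t=3.600: state=(4.516, 4.067, 11.773)
t=3.800: state=(4.686, 5.230, 9.917)
t=3.985: state=(6.090, 6.895, 10.827)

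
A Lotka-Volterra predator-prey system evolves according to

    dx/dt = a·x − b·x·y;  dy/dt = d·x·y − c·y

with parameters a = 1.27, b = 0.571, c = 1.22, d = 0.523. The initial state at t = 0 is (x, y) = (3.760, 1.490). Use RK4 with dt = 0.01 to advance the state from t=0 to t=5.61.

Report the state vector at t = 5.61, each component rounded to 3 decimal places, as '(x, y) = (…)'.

t=0.000: state=(3.760, 1.490)
step 1 (dt=0.01): k1=(1.576, 1.112), k2=(1.568, 1.123), k3=(1.567, 1.123), k4=(1.559, 1.133); state += dt/6·(k1+2k2+2k3+k4)
t=0.010: state=(3.776, 1.501)
t=0.020: state=(3.791, 1.513)
t=0.030: state=(3.806, 1.524)
continuing one RK4 step at a time; state shown every 20 steps (Δt=0.2):
t=0.200: state=(4.031, 1.756)
t=0.400: state=(4.169, 2.116)
t=0.600: state=(4.118, 2.562)
t=0.800: state=(3.853, 3.051)
t=1.000: state=(3.415, 3.500)
t=1.200: state=(2.895, 3.815)
t=1.400: state=(2.392, 3.939)
t=1.600: state=(1.971, 3.874)
t=1.800: state=(1.650, 3.665)
t=2.000: state=(1.423, 3.369)
t=2.200: state=(1.272, 3.038)
t=2.400: state=(1.182, 2.705)
t=2.600: state=(1.139, 2.392)
t=2.800: state=(1.136, 2.110)
t=3.000: state=(1.168, 1.864)
t=3.200: state=(1.232, 1.655)
t=3.400: state=(1.328, 1.482)
t=3.600: state=(1.457, 1.343)
t=3.800: state=(1.622, 1.236)
t=4.000: state=(1.824, 1.159)
t=4.200: state=(2.066, 1.113)
t=4.400: state=(2.349, 1.098)
t=4.600: state=(2.669, 1.118)
t=4.800: state=(3.019, 1.179)
t=5.000: state=(3.382, 1.291)
t=5.200: state=(3.727, 1.467)
t=5.400: state=(4.008, 1.724)
t=5.600: state=(4.163, 2.074)
t=5.610: state=(4.166, 2.094)

(x, y) = (4.166, 2.094)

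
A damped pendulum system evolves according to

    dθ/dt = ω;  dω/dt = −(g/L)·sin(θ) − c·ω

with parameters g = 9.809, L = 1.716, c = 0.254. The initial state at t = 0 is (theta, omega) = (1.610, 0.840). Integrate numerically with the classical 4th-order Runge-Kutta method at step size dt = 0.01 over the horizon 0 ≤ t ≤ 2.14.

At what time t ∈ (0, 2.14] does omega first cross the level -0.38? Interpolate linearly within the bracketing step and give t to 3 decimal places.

t = 0.212

t=0.000: state=(1.610, 0.840)
step 1 (dt=0.01): k1=(0.840, -5.925), k2=(0.810, -5.917), k3=(0.810, -5.917), k4=(0.781, -5.908); state += dt/6·(k1+2k2+2k3+k4)
t=0.010: state=(1.618, 0.781)
t=0.020: state=(1.626, 0.722)
t=0.030: state=(1.633, 0.663)
continuing one RK4 step at a time; state shown every 10 steps (Δt=0.1):
t=0.100: state=(1.665, 0.256)
t=0.200: state=(1.662, -0.312)
t=0.210: state=(1.658, -0.368)
next step: t=0.220: state=(1.654, -0.424) — omega has crossed -0.38
linear interpolation between t=0.210 (-0.36823) and t=0.220 (-0.42417) → t≈0.212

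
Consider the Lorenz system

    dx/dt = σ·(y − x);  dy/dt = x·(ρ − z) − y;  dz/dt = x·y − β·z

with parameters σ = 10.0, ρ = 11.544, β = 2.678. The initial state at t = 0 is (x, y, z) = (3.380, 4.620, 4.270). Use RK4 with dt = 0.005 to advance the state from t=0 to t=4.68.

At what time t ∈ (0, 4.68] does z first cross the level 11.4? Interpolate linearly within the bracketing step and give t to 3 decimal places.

t = 0.271

t=0.000: state=(3.380, 4.620, 4.270)
step 1 (dt=0.005): k1=(12.400, 19.966, 4.181), k2=(12.589, 20.106, 4.466), k3=(12.588, 20.107, 4.468), k4=(12.776, 20.247, 4.758); state += dt/6·(k1+2k2+2k3+k4)
t=0.005: state=(3.443, 4.721, 4.292)
t=0.010: state=(3.508, 4.822, 4.318)
t=0.015: state=(3.574, 4.926, 4.346)
continuing one RK4 step at a time; state shown every 40 steps (Δt=0.2):
t=0.200: state=(6.962, 8.888, 8.368)
t=0.270: state=(8.062, 9.131, 11.359)
next step: t=0.275: state=(8.113, 9.088, 11.574) — z has crossed 11.4
linear interpolation between t=0.270 (11.35917) and t=0.275 (11.57402) → t≈0.271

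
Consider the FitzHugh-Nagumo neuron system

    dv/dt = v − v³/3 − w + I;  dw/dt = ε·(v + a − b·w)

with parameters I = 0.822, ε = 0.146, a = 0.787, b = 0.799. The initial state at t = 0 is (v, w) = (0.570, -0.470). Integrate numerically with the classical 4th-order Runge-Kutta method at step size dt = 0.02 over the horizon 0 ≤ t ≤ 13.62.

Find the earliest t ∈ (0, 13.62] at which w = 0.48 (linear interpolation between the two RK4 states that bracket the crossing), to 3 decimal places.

t=0.000: state=(0.570, -0.470)
step 1 (dt=0.02): k1=(1.800, 0.253), k2=(1.810, 0.255), k3=(1.810, 0.255), k4=(1.819, 0.258); state += dt/6·(k1+2k2+2k3+k4)
t=0.020: state=(0.606, -0.465)
t=0.040: state=(0.643, -0.460)
t=0.060: state=(0.680, -0.454)
continuing one RK4 step at a time; state shown every 25 steps (Δt=0.5):
t=0.500: state=(1.476, -0.314)
t=1.000: state=(1.949, -0.115)
t=1.500: state=(2.025, 0.089)
t=2.000: state=(1.991, 0.283)
t=2.500: state=(1.935, 0.462)
t=2.540: state=(1.930, 0.475)
next step: t=2.560: state=(1.928, 0.482) — w has crossed 0.48
linear interpolation between t=2.540 (0.47533) and t=2.560 (0.48215) → t≈2.554

t = 2.554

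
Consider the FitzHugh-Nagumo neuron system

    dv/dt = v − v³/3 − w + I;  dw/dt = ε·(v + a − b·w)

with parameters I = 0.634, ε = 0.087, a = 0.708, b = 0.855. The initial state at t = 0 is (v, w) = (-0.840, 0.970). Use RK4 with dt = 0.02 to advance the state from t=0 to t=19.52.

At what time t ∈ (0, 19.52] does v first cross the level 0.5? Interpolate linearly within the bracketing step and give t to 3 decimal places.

t = 18.040

t=0.000: state=(-0.840, 0.970)
step 1 (dt=0.02): k1=(-0.978, -0.084), k2=(-0.980, -0.084), k3=(-0.980, -0.084), k4=(-0.982, -0.085); state += dt/6·(k1+2k2+2k3+k4)
t=0.020: state=(-0.860, 0.968)
t=0.040: state=(-0.879, 0.967)
t=0.060: state=(-0.899, 0.965)
continuing one RK4 step at a time; state shown every 50 steps (Δt=1):
t=1.000: state=(-1.629, 0.852)
t=2.000: state=(-1.769, 0.705)
t=3.000: state=(-1.728, 0.566)
t=4.000: state=(-1.665, 0.443)
t=5.000: state=(-1.600, 0.334)
t=6.000: state=(-1.534, 0.238)
t=7.000: state=(-1.468, 0.154)
t=8.000: state=(-1.401, 0.082)
t=9.000: state=(-1.333, 0.021)
t=10.000: state=(-1.262, -0.030)
t=11.000: state=(-1.189, -0.071)
t=12.000: state=(-1.109, -0.103)
t=13.000: state=(-1.022, -0.126)
t=14.000: state=(-0.920, -0.139)
t=15.000: state=(-0.792, -0.141)
t=16.000: state=(-0.607, -0.131)
t=17.000: state=(-0.281, -0.101)
t=18.000: state=(0.456, -0.031)
t=18.040: state=(0.500, -0.027)
next step: t=18.060: state=(0.522, -0.025) — v has crossed 0.5
linear interpolation between t=18.040 (0.49979) and t=18.060 (0.52231) → t≈18.040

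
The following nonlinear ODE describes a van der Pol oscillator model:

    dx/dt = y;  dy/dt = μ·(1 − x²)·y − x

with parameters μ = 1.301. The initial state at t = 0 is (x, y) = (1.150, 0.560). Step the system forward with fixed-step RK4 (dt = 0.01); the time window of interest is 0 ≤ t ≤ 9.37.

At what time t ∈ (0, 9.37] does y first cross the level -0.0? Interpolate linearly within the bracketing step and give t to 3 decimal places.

t=0.000: state=(1.150, 0.560)
step 1 (dt=0.01): k1=(0.560, -1.385), k2=(0.553, -1.389), k3=(0.553, -1.389), k4=(0.546, -1.394); state += dt/6·(k1+2k2+2k3+k4)
t=0.010: state=(1.156, 0.546)
t=0.020: state=(1.161, 0.532)
t=0.030: state=(1.166, 0.518)
t=0.400: state=(1.261, 0.005)
next step: t=0.410: state=(1.261, -0.008) — y has crossed -0.0
linear interpolation between t=0.400 (0.00470) and t=0.410 (-0.00790) → t≈0.404

t = 0.404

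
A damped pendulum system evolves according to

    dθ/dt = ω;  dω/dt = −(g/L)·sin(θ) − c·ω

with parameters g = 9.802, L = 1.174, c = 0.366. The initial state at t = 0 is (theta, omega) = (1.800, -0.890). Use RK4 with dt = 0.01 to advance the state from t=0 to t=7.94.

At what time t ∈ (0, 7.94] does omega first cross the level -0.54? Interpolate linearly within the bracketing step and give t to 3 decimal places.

t=0.000: state=(1.800, -0.890)
step 1 (dt=0.01): k1=(-0.890, -7.805), k2=(-0.929, -7.799), k3=(-0.929, -7.800), k4=(-0.968, -7.794); state += dt/6·(k1+2k2+2k3+k4)
t=0.010: state=(1.791, -0.968)
t=0.020: state=(1.781, -1.046)
t=0.030: state=(1.770, -1.124)
continuing one RK4 step at a time; state shown every 50 steps (Δt=0.5):
t=0.500: state=(0.454, -4.074)
t=1.000: state=(-1.224, -1.711)
t=1.130: state=(-1.375, -0.608)
next step: t=1.140: state=(-1.381, -0.524) — omega has crossed -0.54
linear interpolation between t=1.130 (-0.60794) and t=1.140 (-0.52392) → t≈1.138

t = 1.138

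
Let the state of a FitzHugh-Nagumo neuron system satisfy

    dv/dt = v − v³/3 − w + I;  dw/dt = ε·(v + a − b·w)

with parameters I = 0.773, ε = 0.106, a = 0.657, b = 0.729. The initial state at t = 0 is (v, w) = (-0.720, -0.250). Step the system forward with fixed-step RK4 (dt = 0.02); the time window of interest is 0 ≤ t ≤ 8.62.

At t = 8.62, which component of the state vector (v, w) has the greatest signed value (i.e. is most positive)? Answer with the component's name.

largest component: v

t=0.000: state=(-0.720, -0.250)
step 1 (dt=0.02): k1=(0.427, 0.013), k2=(0.429, 0.013), k3=(0.429, 0.013), k4=(0.431, 0.014); state += dt/6·(k1+2k2+2k3+k4)
t=0.020: state=(-0.711, -0.250)
t=0.040: state=(-0.703, -0.249)
t=0.060: state=(-0.694, -0.249)
continuing one RK4 step at a time; state shown every 25 steps (Δt=0.5):
t=0.500: state=(-0.475, -0.238)
t=1.000: state=(-0.124, -0.211)
t=1.500: state=(0.418, -0.162)
t=2.000: state=(1.159, -0.081)
t=2.500: state=(1.737, 0.033)
t=3.000: state=(1.931, 0.163)
t=3.500: state=(1.948, 0.292)
t=4.000: state=(1.918, 0.416)
t=4.500: state=(1.877, 0.533)
t=5.000: state=(1.833, 0.643)
t=5.500: state=(1.788, 0.747)
t=6.000: state=(1.742, 0.845)
t=6.500: state=(1.696, 0.936)
t=7.000: state=(1.649, 1.022)
t=7.500: state=(1.601, 1.102)
t=8.000: state=(1.553, 1.176)
t=8.500: state=(1.503, 1.245)
t=8.620: state=(1.491, 1.261)
compare at T: v=1.491, w=1.261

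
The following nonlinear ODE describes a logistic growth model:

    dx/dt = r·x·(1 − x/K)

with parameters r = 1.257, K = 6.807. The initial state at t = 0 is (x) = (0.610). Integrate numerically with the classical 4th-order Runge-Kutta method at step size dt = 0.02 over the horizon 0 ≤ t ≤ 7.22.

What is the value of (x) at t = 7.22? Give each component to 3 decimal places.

t=0.000: state=(0.610)
step 1 (dt=0.02): k1=(0.698), k2=(0.705), k3=(0.705), k4=(0.713); state += dt/6·(k1+2k2+2k3+k4)
t=0.020: state=(0.624)
t=0.040: state=(0.639)
t=0.060: state=(0.653)
continuing one RK4 step at a time; state shown every 25 steps (Δt=0.5):
t=0.500: state=(1.060)
t=1.000: state=(1.750)
t=1.500: state=(2.678)
t=2.000: state=(3.735)
t=2.500: state=(4.732)
t=3.000: state=(5.516)
t=3.500: state=(6.052)
t=4.000: state=(6.382)
t=4.500: state=(6.574)
t=5.000: state=(6.680)
t=5.500: state=(6.739)
t=6.000: state=(6.771)
t=6.500: state=(6.787)
t=7.000: state=(6.797)
t=7.220: state=(6.799)

(x) = (6.799)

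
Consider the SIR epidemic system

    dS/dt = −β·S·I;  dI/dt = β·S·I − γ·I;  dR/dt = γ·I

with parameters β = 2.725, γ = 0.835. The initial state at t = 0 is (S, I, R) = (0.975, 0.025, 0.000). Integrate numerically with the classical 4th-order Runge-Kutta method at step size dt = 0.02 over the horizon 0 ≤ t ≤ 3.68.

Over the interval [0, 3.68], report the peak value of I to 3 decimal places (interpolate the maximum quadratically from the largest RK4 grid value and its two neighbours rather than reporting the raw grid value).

max I = 0.339

t=0.000: state=(0.975, 0.025, 0.000)
step 1 (dt=0.02): k1=(-0.066, 0.046, 0.021), k2=(-0.068, 0.046, 0.021), k3=(-0.068, 0.046, 0.021), k4=(-0.069, 0.047, 0.022); state += dt/6·(k1+2k2+2k3+k4)
t=0.020: state=(0.974, 0.026, 0.000)
t=0.040: state=(0.972, 0.027, 0.001)
t=0.060: state=(0.971, 0.028, 0.001)
continuing one RK4 step at a time; state shown every 10 steps (Δt=0.2):
t=0.200: state=(0.959, 0.036, 0.005)
t=0.400: state=(0.937, 0.051, 0.012)
t=0.600: state=(0.907, 0.071, 0.022)
t=0.800: state=(0.866, 0.098, 0.036)
t=1.000: state=(0.814, 0.131, 0.055)
t=1.200: state=(0.750, 0.169, 0.080)
t=1.400: state=(0.676, 0.212, 0.112)
t=1.600: state=(0.596, 0.253, 0.151)
t=1.800: state=(0.514, 0.290, 0.196)
t=2.000: state=(0.435, 0.318, 0.247)
t=2.200: state=(0.364, 0.334, 0.302)
t=2.400: state=(0.303, 0.339, 0.358)
t=2.600: state=(0.252, 0.333, 0.414)
t=2.800: state=(0.211, 0.320, 0.469)
t=3.000: state=(0.178, 0.301, 0.521)
t=3.200: state=(0.152, 0.279, 0.569)
t=3.400: state=(0.131, 0.255, 0.614)
t=3.600: state=(0.115, 0.230, 0.654)
t=3.680: state=(0.110, 0.221, 0.670)
largest grid value and its neighbours: I(2.360)=0.33880, I(2.380)=0.33890, I(2.400)=0.33888
parabola through these three points peaks at t≈2.387 with I≈0.33890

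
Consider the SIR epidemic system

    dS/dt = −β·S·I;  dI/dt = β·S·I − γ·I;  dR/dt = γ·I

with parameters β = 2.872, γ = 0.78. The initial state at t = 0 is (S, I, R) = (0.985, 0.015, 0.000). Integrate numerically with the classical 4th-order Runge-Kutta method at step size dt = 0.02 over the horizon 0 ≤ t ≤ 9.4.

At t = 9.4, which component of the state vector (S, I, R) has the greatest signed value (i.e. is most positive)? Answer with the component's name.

t=0.000: state=(0.985, 0.015, 0.000)
step 1 (dt=0.02): k1=(-0.042, 0.031, 0.012), k2=(-0.043, 0.031, 0.012), k3=(-0.043, 0.031, 0.012), k4=(-0.044, 0.032, 0.012); state += dt/6·(k1+2k2+2k3+k4)
t=0.020: state=(0.984, 0.016, 0.000)
t=0.040: state=(0.983, 0.016, 0.000)
t=0.060: state=(0.982, 0.017, 0.001)
continuing one RK4 step at a time; state shown every 25 steps (Δt=0.5):
t=0.500: state=(0.949, 0.041, 0.010)
t=1.000: state=(0.861, 0.102, 0.037)
t=1.500: state=(0.690, 0.213, 0.097)
t=2.000: state=(0.465, 0.331, 0.204)
t=2.500: state=(0.276, 0.378, 0.345)
t=3.000: state=(0.163, 0.348, 0.489)
t=3.500: state=(0.103, 0.284, 0.613)
t=4.000: state=(0.072, 0.218, 0.710)
t=4.500: state=(0.055, 0.161, 0.784)
t=5.000: state=(0.045, 0.117, 0.838)
t=5.500: state=(0.039, 0.084, 0.877)
t=6.000: state=(0.035, 0.060, 0.905)
t=6.500: state=(0.033, 0.043, 0.924)
t=7.000: state=(0.031, 0.030, 0.939)
t=7.500: state=(0.030, 0.021, 0.949)
t=8.000: state=(0.029, 0.015, 0.956)
t=8.500: state=(0.029, 0.011, 0.961)
t=9.000: state=(0.028, 0.008, 0.964)
t=9.400: state=(0.028, 0.006, 0.966)
compare at T: S=0.028, I=0.006, R=0.966

largest component: R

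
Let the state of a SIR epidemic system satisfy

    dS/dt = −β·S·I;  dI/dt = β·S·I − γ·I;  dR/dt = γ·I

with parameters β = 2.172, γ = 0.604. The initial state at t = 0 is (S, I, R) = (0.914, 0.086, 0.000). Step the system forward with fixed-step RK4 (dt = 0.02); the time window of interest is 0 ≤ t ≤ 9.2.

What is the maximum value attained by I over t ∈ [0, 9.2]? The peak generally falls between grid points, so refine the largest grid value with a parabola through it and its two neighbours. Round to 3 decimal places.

t=0.000: state=(0.914, 0.086, 0.000)
step 1 (dt=0.02): k1=(-0.171, 0.119, 0.052), k2=(-0.173, 0.120, 0.053), k3=(-0.173, 0.120, 0.053), k4=(-0.175, 0.121, 0.053); state += dt/6·(k1+2k2+2k3+k4)
t=0.020: state=(0.911, 0.088, 0.001)
t=0.040: state=(0.907, 0.091, 0.002)
t=0.060: state=(0.903, 0.093, 0.003)
continuing one RK4 step at a time; state shown every 25 steps (Δt=0.5):
t=0.500: state=(0.801, 0.162, 0.037)
t=1.000: state=(0.637, 0.263, 0.101)
t=1.500: state=(0.455, 0.351, 0.194)
t=2.000: state=(0.302, 0.390, 0.307)
t=2.500: state=(0.199, 0.377, 0.424)
t=3.000: state=(0.135, 0.333, 0.532)
t=3.500: state=(0.097, 0.279, 0.625)
t=4.000: state=(0.074, 0.226, 0.701)
t=4.500: state=(0.059, 0.179, 0.762)
t=5.000: state=(0.050, 0.141, 0.810)
t=5.500: state=(0.043, 0.109, 0.847)
t=6.000: state=(0.039, 0.085, 0.876)
t=6.500: state=(0.036, 0.065, 0.899)
t=7.000: state=(0.034, 0.050, 0.916)
t=7.500: state=(0.032, 0.038, 0.929)
t=8.000: state=(0.031, 0.029, 0.940)
t=8.500: state=(0.030, 0.022, 0.947)
t=9.000: state=(0.030, 0.017, 0.953)
t=9.200: state=(0.029, 0.015, 0.955)
largest grid value and its neighbours: I(2.080)=0.39098, I(2.100)=0.39102, I(2.120)=0.39098
parabola through these three points peaks at t≈2.099 with I≈0.39102

max I = 0.391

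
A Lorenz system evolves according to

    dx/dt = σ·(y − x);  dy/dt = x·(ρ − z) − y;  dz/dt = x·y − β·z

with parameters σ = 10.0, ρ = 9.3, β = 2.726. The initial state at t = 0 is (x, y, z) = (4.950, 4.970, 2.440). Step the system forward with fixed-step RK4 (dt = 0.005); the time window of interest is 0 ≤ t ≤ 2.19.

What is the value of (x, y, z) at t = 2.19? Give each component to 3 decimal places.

(x, y, z) = (4.723, 5.255, 7.105)

t=0.000: state=(4.950, 4.970, 2.440)
step 1 (dt=0.005): k1=(0.200, 28.987, 17.950), k2=(0.920, 28.696, 18.189), k3=(0.894, 28.706, 18.193), k4=(1.591, 28.423, 18.435); state += dt/6·(k1+2k2+2k3+k4)
t=0.005: state=(4.955, 5.114, 2.531)
t=0.010: state=(4.966, 5.254, 2.624)
t=0.015: state=(4.983, 5.393, 2.720)
continuing one RK4 step at a time; state shown every 20 steps (Δt=0.1):
t=0.100: state=(5.902, 7.389, 4.820)
t=0.200: state=(7.314, 8.373, 8.402)
t=0.300: state=(7.575, 6.940, 11.590)
t=0.400: state=(6.222, 4.384, 12.259)
t=0.500: state=(4.392, 2.754, 10.928)
t=0.600: state=(3.121, 2.229, 9.098)
t=0.700: state=(2.559, 2.290, 7.469)
t=0.800: state=(2.514, 2.666, 6.226)
t=0.900: state=(2.830, 3.301, 5.433)
t=1.000: state=(3.442, 4.190, 5.166)
t=1.100: state=(4.304, 5.259, 5.548)
t=1.200: state=(5.282, 6.230, 6.673)
t=1.300: state=(6.064, 6.607, 8.339)
t=1.400: state=(6.253, 6.064, 9.833)
t=1.500: state=(5.737, 4.964, 10.398)
t=1.600: state=(4.876, 4.010, 9.976)
t=1.700: state=(4.126, 3.527, 9.050)
t=1.800: state=(3.707, 3.468, 8.067)
t=1.900: state=(3.632, 3.711, 7.281)
t=2.000: state=(3.841, 4.166, 6.826)
t=2.100: state=(4.255, 4.743, 6.779)
t=2.190: state=(4.723, 5.255, 7.105)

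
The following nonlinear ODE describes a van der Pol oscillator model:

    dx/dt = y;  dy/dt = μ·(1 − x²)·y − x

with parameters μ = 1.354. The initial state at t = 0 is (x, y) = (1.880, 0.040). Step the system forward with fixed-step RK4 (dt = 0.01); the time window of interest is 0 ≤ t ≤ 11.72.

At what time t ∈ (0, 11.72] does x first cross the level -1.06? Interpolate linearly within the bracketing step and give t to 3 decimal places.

t = 2.591

t=0.000: state=(1.880, 0.040)
step 1 (dt=0.01): k1=(0.040, -2.017), k2=(0.030, -1.983), k3=(0.030, -1.983), k4=(0.020, -1.950); state += dt/6·(k1+2k2+2k3+k4)
t=0.010: state=(1.880, 0.020)
t=0.020: state=(1.880, 0.001)
t=0.030: state=(1.880, -0.018)
continuing one RK4 step at a time; state shown every 50 steps (Δt=0.5):
t=0.500: state=(1.745, -0.458)
t=1.000: state=(1.464, -0.663)
t=1.500: state=(1.065, -0.971)
t=2.000: state=(0.423, -1.716)
t=2.500: state=(-0.784, -3.038)
t=2.590: state=(-1.058, -3.009)
next step: t=2.600: state=(-1.088, -2.993) — x has crossed -1.06
linear interpolation between t=2.590 (-1.05780) and t=2.600 (-1.08781) → t≈2.591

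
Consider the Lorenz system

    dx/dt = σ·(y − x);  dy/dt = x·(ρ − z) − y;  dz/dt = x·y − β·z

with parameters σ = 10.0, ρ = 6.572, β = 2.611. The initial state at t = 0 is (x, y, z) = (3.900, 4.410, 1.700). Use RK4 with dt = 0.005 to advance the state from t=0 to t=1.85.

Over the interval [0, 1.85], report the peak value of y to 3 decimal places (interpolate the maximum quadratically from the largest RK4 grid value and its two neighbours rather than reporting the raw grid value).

t=0.000: state=(3.900, 4.410, 1.700)
step 1 (dt=0.005): k1=(5.100, 14.591, 12.760), k2=(5.337, 14.492, 12.876), k3=(5.329, 14.494, 12.877), k4=(5.558, 14.395, 12.994); state += dt/6·(k1+2k2+2k3+k4)
t=0.005: state=(3.927, 4.482, 1.764)
t=0.010: state=(3.956, 4.554, 1.830)
t=0.015: state=(3.986, 4.625, 1.897)
continuing one RK4 step at a time; state shown every 20 steps (Δt=0.1):
t=0.100: state=(4.706, 5.662, 3.240)
t=0.200: state=(5.576, 6.257, 5.258)
t=0.300: state=(5.899, 5.817, 7.176)
t=0.400: state=(5.424, 4.613, 8.156)
t=0.500: state=(4.456, 3.424, 8.012)
t=0.600: state=(3.508, 2.691, 7.217)
t=0.700: state=(2.860, 2.383, 6.252)
t=0.800: state=(2.536, 2.353, 5.367)
t=0.900: state=(2.468, 2.502, 4.662)
t=1.000: state=(2.587, 2.785, 4.176)
t=1.100: state=(2.852, 3.177, 3.929)
t=1.200: state=(3.226, 3.642, 3.941)
t=1.300: state=(3.666, 4.118, 4.220)
t=1.400: state=(4.102, 4.504, 4.738)
t=1.500: state=(4.437, 4.688, 5.394)
t=1.600: state=(4.580, 4.608, 6.015)
t=1.700: state=(4.496, 4.311, 6.423)
t=1.800: state=(4.239, 3.930, 6.531)
t=1.850: state=(4.079, 3.751, 6.479)
largest grid value and its neighbours: y(0.205)=6.26051, y(0.210)=6.26170, y(0.215)=6.26009
parabola through these three points peaks at t≈0.210 with y≈6.26170

max y = 6.262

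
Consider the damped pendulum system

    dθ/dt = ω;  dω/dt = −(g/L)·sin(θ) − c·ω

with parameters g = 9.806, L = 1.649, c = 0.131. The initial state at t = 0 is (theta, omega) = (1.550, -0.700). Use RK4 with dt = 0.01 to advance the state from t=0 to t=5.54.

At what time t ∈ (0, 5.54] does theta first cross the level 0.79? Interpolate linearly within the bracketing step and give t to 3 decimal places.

t=0.000: state=(1.550, -0.700)
step 1 (dt=0.01): k1=(-0.700, -5.854), k2=(-0.729, -5.849), k3=(-0.729, -5.849), k4=(-0.758, -5.845); state += dt/6·(k1+2k2+2k3+k4)
t=0.010: state=(1.543, -0.758)
t=0.020: state=(1.535, -0.817)
t=0.030: state=(1.526, -0.875)
continuing one RK4 step at a time; state shown every 20 steps (Δt=0.2):
t=0.200: state=(1.295, -1.843)
t=0.400: state=(0.824, -2.818)
t=0.410: state=(0.795, -2.857)
next step: t=0.420: state=(0.766, -2.895) — theta has crossed 0.79
linear interpolation between t=0.410 (0.79523) and t=0.420 (0.76647) → t≈0.412

t = 0.412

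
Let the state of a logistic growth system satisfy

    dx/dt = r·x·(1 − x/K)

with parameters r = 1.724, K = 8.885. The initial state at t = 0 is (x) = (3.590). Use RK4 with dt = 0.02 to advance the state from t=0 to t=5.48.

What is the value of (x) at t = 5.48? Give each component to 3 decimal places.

(x) = (8.884)

t=0.000: state=(3.590)
step 1 (dt=0.02): k1=(3.688), k2=(3.700), k3=(3.700), k4=(3.712); state += dt/6·(k1+2k2+2k3+k4)
t=0.020: state=(3.664)
t=0.040: state=(3.738)
t=0.060: state=(3.813)
continuing one RK4 step at a time; state shown every 10 steps (Δt=0.2):
t=0.200: state=(4.345)
t=0.400: state=(5.106)
t=0.600: state=(5.829)
t=0.800: state=(6.479)
t=1.000: state=(7.035)
t=1.200: state=(7.489)
t=1.400: state=(7.849)
t=1.600: state=(8.125)
t=1.800: state=(8.333)
t=2.000: state=(8.487)
t=2.200: state=(8.599)
t=2.400: state=(8.681)
t=2.600: state=(8.739)
t=2.800: state=(8.781)
t=3.000: state=(8.811)
t=3.200: state=(8.833)
t=3.400: state=(8.848)
t=3.600: state=(8.859)
t=3.800: state=(8.866)
t=4.000: state=(8.872)
t=4.200: state=(8.876)
t=4.400: state=(8.878)
t=4.600: state=(8.880)
t=4.800: state=(8.882)
t=5.000: state=(8.883)
t=5.200: state=(8.883)
t=5.400: state=(8.884)
t=5.480: state=(8.884)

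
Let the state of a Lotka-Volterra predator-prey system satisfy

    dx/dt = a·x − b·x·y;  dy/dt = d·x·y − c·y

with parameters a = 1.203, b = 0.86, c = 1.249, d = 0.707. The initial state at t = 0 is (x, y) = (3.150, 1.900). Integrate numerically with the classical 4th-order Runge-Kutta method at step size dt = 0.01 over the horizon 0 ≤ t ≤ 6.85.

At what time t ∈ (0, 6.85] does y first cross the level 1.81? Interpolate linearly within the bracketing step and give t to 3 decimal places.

t = 1.603

t=0.000: state=(3.150, 1.900)
step 1 (dt=0.01): k1=(-1.358, 1.858), k2=(-1.380, 1.858), k3=(-1.380, 1.858), k4=(-1.402, 1.858); state += dt/6·(k1+2k2+2k3+k4)
t=0.010: state=(3.136, 1.919)
t=0.020: state=(3.122, 1.937)
t=0.030: state=(3.107, 1.956)
continuing one RK4 step at a time; state shown every 25 steps (Δt=0.25):
t=0.250: state=(2.694, 2.338)
t=0.500: state=(2.128, 2.620)
t=0.750: state=(1.621, 2.666)
t=1.000: state=(1.252, 2.510)
t=1.250: state=(1.014, 2.240)
t=1.500: state=(0.874, 1.934)
t=1.600: state=(0.839, 1.814)
next step: t=1.610: state=(0.836, 1.802) — y has crossed 1.81
linear interpolation between t=1.600 (1.81380) and t=1.610 (1.80193) → t≈1.603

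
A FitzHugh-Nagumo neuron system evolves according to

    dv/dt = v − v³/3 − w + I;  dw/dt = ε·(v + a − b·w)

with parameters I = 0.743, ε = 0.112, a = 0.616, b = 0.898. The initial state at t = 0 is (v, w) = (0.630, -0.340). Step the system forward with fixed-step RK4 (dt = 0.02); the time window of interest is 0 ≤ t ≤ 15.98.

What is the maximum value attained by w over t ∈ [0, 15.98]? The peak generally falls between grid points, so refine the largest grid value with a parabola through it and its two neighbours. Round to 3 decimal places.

t=0.000: state=(0.630, -0.340)
step 1 (dt=0.02): k1=(1.630, 0.174), k2=(1.638, 0.175), k3=(1.638, 0.175), k4=(1.645, 0.177); state += dt/6·(k1+2k2+2k3+k4)
t=0.020: state=(0.663, -0.336)
t=0.040: state=(0.696, -0.333)
t=0.060: state=(0.729, -0.329)
continuing one RK4 step at a time; state shown every 50 steps (Δt=1):
t=1.000: state=(1.902, -0.093)
t=2.000: state=(1.983, 0.192)
t=3.000: state=(1.900, 0.447)
t=4.000: state=(1.810, 0.667)
t=5.000: state=(1.720, 0.857)
t=6.000: state=(1.630, 1.019)
t=7.000: state=(1.540, 1.156)
t=8.000: state=(1.449, 1.270)
t=9.000: state=(1.355, 1.364)
t=10.000: state=(1.258, 1.438)
t=11.000: state=(1.153, 1.494)
t=12.000: state=(1.037, 1.534)
t=13.000: state=(0.898, 1.556)
t=14.000: state=(0.712, 1.559)
t=15.000: state=(0.415, 1.537)
t=15.980: state=(-0.191, 1.472)
largest grid value and its neighbours: w(13.640)=1.56017, w(13.660)=1.56017, w(13.680)=1.56016
parabola through these three points peaks at t≈13.650 with w≈1.56017

max w = 1.560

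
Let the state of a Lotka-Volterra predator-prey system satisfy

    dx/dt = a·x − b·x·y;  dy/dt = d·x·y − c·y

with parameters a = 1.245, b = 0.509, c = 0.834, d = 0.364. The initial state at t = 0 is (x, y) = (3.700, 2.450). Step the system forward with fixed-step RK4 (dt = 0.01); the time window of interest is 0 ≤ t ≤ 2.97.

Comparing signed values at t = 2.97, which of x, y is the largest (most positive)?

largest component: y

t=0.000: state=(3.700, 2.450)
step 1 (dt=0.01): k1=(-0.008, 1.256), k2=(-0.019, 1.260), k3=(-0.019, 1.260), k4=(-0.031, 1.263); state += dt/6·(k1+2k2+2k3+k4)
t=0.010: state=(3.700, 2.463)
t=0.020: state=(3.699, 2.475)
t=0.030: state=(3.699, 2.488)
continuing one RK4 step at a time; state shown every 10 steps (Δt=0.1):
t=0.100: state=(3.687, 2.579)
t=0.200: state=(3.650, 2.711)
t=0.300: state=(3.589, 2.846)
t=0.400: state=(3.505, 2.979)
t=0.500: state=(3.400, 3.108)
t=0.600: state=(3.277, 3.229)
t=0.700: state=(3.140, 3.338)
t=0.800: state=(2.993, 3.434)
t=0.900: state=(2.840, 3.513)
t=1.000: state=(2.686, 3.574)
t=1.100: state=(2.533, 3.616)
t=1.200: state=(2.385, 3.638)
t=1.300: state=(2.244, 3.641)
t=1.400: state=(2.112, 3.626)
t=1.500: state=(1.991, 3.594)
t=1.600: state=(1.880, 3.548)
t=1.700: state=(1.780, 3.488)
t=1.800: state=(1.691, 3.418)
t=1.900: state=(1.612, 3.340)
t=2.000: state=(1.544, 3.254)
t=2.100: state=(1.485, 3.163)
t=2.200: state=(1.435, 3.069)
t=2.300: state=(1.394, 2.973)
t=2.400: state=(1.361, 2.875)
t=2.500: state=(1.334, 2.778)
t=2.600: state=(1.315, 2.682)
t=2.700: state=(1.303, 2.588)
t=2.800: state=(1.296, 2.496)
t=2.900: state=(1.296, 2.407)
t=2.970: state=(1.299, 2.347)
compare at T: x=1.299, y=2.347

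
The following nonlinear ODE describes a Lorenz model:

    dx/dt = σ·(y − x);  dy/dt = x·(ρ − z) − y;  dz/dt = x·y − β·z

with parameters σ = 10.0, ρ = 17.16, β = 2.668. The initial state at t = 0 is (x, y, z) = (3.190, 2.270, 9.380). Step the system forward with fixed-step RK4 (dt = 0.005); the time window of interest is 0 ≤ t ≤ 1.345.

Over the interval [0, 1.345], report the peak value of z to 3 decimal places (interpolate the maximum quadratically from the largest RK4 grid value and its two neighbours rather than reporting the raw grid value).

t=0.000: state=(3.190, 2.270, 9.380)
step 1 (dt=0.005): k1=(-9.200, 22.548, -17.785), k2=(-8.406, 22.454, -17.540), k3=(-8.429, 22.468, -17.537), k4=(-7.655, 22.384, -17.293); state += dt/6·(k1+2k2+2k3+k4)
t=0.005: state=(3.148, 2.382, 9.292)
t=0.010: state=(3.113, 2.494, 9.207)
t=0.015: state=(3.086, 2.605, 9.124)
continuing one RK4 step at a time; state shown every 10 steps (Δt=0.05):
t=0.050: state=(3.065, 3.387, 8.617)
t=0.100: state=(3.446, 4.607, 8.146)
t=0.150: state=(4.204, 6.066, 8.082)
t=0.200: state=(5.300, 7.814, 8.618)
t=0.250: state=(6.698, 9.735, 10.019)
t=0.300: state=(8.271, 11.427, 12.514)
t=0.350: state=(9.713, 12.149, 15.995)
t=0.400: state=(10.527, 11.190, 19.636)
t=0.450: state=(10.287, 8.667, 22.098)
t=0.500: state=(9.011, 5.711, 22.594)
t=0.550: state=(7.199, 3.455, 21.485)
t=0.600: state=(5.433, 2.226, 19.617)
t=0.650: state=(4.056, 1.777, 17.597)
t=0.700: state=(3.149, 1.777, 15.691)
t=0.750: state=(2.654, 2.016, 13.984)
t=0.800: state=(2.482, 2.406, 12.499)
t=0.850: state=(2.560, 2.937, 11.251)
t=0.900: state=(2.851, 3.638, 10.260)
t=0.950: state=(3.349, 4.557, 9.571)
t=1.000: state=(4.066, 5.736, 9.268)
t=1.050: state=(5.024, 7.185, 9.486)
t=1.100: state=(6.220, 8.820, 10.416)
t=1.150: state=(7.582, 10.366, 12.239)
t=1.200: state=(8.908, 11.304, 14.947)
t=1.250: state=(9.840, 11.036, 18.064)
t=1.300: state=(9.998, 9.382, 20.623)
t=1.345: state=(9.359, 7.205, 21.716)
largest grid value and its neighbours: z(0.480)=22.63059, z(0.485)=22.64897, z(0.490)=22.64857
parabola through these three points peaks at t≈0.487 with z≈22.65112

max z = 22.651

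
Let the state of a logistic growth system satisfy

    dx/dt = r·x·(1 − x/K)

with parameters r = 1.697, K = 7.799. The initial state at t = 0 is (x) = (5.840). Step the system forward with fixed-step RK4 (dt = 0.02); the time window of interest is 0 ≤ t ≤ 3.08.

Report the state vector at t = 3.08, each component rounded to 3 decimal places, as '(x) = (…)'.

(x) = (7.785)

t=0.000: state=(5.840)
step 1 (dt=0.02): k1=(2.489), k2=(2.468), k3=(2.468), k4=(2.447); state += dt/6·(k1+2k2+2k3+k4)
t=0.020: state=(5.889)
t=0.040: state=(5.938)
t=0.060: state=(5.986)
continuing one RK4 step at a time; state shown every 5 steps (Δt=0.1):
t=0.100: state=(6.078)
t=0.200: state=(6.295)
t=0.300: state=(6.490)
t=0.400: state=(6.665)
t=0.500: state=(6.820)
t=0.600: state=(6.956)
t=0.700: state=(7.075)
t=0.800: state=(7.179)
t=0.900: state=(7.270)
t=1.000: state=(7.347)
t=1.100: state=(7.414)
t=1.200: state=(7.472)
t=1.300: state=(7.521)
t=1.400: state=(7.563)
t=1.500: state=(7.599)
t=1.600: state=(7.630)
t=1.700: state=(7.656)
t=1.800: state=(7.678)
t=1.900: state=(7.696)
t=2.000: state=(7.712)
t=2.100: state=(7.726)
t=2.200: state=(7.737)
t=2.300: state=(7.747)
t=2.400: state=(7.755)
t=2.500: state=(7.762)
t=2.600: state=(7.767)
t=2.700: state=(7.772)
t=2.800: state=(7.776)
t=2.900: state=(7.780)
t=3.000: state=(7.783)
t=3.080: state=(7.785)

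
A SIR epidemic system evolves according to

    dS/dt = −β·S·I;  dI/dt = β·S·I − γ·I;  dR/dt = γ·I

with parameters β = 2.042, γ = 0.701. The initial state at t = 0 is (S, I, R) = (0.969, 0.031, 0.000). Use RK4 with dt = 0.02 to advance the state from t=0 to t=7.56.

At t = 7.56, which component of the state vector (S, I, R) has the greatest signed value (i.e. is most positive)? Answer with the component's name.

t=0.000: state=(0.969, 0.031, 0.000)
step 1 (dt=0.02): k1=(-0.061, 0.040, 0.022), k2=(-0.062, 0.040, 0.022), k3=(-0.062, 0.040, 0.022), k4=(-0.063, 0.041, 0.022); state += dt/6·(k1+2k2+2k3+k4)
t=0.020: state=(0.968, 0.032, 0.000)
t=0.040: state=(0.966, 0.033, 0.001)
t=0.060: state=(0.965, 0.033, 0.001)
continuing one RK4 step at a time; state shown every 25 steps (Δt=0.5):
t=0.500: state=(0.927, 0.058, 0.015)
t=1.000: state=(0.856, 0.101, 0.042)
t=1.500: state=(0.750, 0.162, 0.088)
t=2.000: state=(0.614, 0.230, 0.157)
t=2.500: state=(0.472, 0.281, 0.247)
t=3.000: state=(0.349, 0.300, 0.350)
t=3.500: state=(0.258, 0.288, 0.454)
t=4.000: state=(0.195, 0.255, 0.550)
t=4.500: state=(0.154, 0.214, 0.632)
t=5.000: state=(0.126, 0.174, 0.700)
t=5.500: state=(0.108, 0.138, 0.754)
t=6.000: state=(0.095, 0.108, 0.797)
t=6.500: state=(0.086, 0.083, 0.831)
t=7.000: state=(0.080, 0.064, 0.856)
t=7.500: state=(0.076, 0.049, 0.876)
t=7.560: state=(0.075, 0.047, 0.878)
compare at T: S=0.075, I=0.047, R=0.878

largest component: R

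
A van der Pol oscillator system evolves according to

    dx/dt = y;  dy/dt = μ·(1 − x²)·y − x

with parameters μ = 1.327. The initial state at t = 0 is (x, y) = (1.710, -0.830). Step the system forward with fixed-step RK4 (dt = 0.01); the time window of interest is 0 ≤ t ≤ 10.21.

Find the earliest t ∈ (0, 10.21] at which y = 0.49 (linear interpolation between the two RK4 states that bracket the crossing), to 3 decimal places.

t = 3.098

t=0.000: state=(1.710, -0.830)
step 1 (dt=0.01): k1=(-0.830, 0.409), k2=(-0.828, 0.393), k3=(-0.828, 0.393), k4=(-0.826, 0.377); state += dt/6·(k1+2k2+2k3+k4)
t=0.010: state=(1.702, -0.826)
t=0.020: state=(1.693, -0.822)
t=0.030: state=(1.685, -0.819)
continuing one RK4 step at a time; state shown every 50 steps (Δt=0.5):
t=0.500: state=(1.299, -0.886)
t=1.000: state=(0.760, -1.351)
t=1.500: state=(-0.183, -2.575)
t=2.000: state=(-1.598, -2.199)
t=2.500: state=(-2.024, 0.050)
t=3.000: state=(-1.869, 0.457)
t=3.090: state=(-1.826, 0.487)
next step: t=3.100: state=(-1.821, 0.491) — y has crossed 0.49
linear interpolation between t=3.090 (0.48740) and t=3.100 (0.49054) → t≈3.098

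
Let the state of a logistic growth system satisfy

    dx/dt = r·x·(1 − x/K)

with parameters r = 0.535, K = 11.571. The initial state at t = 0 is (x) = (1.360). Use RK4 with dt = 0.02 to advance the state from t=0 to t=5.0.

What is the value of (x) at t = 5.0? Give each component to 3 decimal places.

(x) = (7.626)

t=0.000: state=(1.360)
step 1 (dt=0.02): k1=(0.642), k2=(0.645), k3=(0.645), k4=(0.647); state += dt/6·(k1+2k2+2k3+k4)
t=0.020: state=(1.373)
t=0.040: state=(1.386)
t=0.060: state=(1.399)
continuing one RK4 step at a time; state shown every 10 steps (Δt=0.2):
t=0.200: state=(1.494)
t=0.400: state=(1.639)
t=0.600: state=(1.795)
t=0.800: state=(1.963)
t=1.000: state=(2.144)
t=1.200: state=(2.337)
t=1.400: state=(2.543)
t=1.600: state=(2.762)
t=1.800: state=(2.993)
t=2.000: state=(3.236)
t=2.200: state=(3.492)
t=2.400: state=(3.758)
t=2.600: state=(4.034)
t=2.800: state=(4.320)
t=3.000: state=(4.613)
t=3.200: state=(4.913)
t=3.400: state=(5.218)
t=3.600: state=(5.525)
t=3.800: state=(5.835)
t=4.000: state=(6.144)
t=4.200: state=(6.451)
t=4.400: state=(6.754)
t=4.600: state=(7.052)
t=4.800: state=(7.343)
t=5.000: state=(7.626)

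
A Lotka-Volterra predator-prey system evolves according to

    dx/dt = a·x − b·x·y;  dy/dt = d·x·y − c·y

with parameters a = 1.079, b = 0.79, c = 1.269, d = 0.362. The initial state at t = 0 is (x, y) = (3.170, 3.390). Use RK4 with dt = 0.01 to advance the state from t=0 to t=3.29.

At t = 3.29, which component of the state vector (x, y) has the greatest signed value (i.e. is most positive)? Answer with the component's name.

t=0.000: state=(3.170, 3.390)
step 1 (dt=0.01): k1=(-5.069, -0.412), k2=(-5.024, -0.443), k3=(-5.023, -0.442), k4=(-4.978, -0.473); state += dt/6·(k1+2k2+2k3+k4)
t=0.010: state=(3.120, 3.386)
t=0.020: state=(3.070, 3.381)
t=0.030: state=(3.022, 3.375)
continuing one RK4 step at a time; state shown every 20 steps (Δt=0.2):
t=0.200: state=(2.331, 3.203)
t=0.400: state=(1.787, 2.880)
t=0.600: state=(1.448, 2.510)
t=0.800: state=(1.244, 2.145)
t=1.000: state=(1.130, 1.813)
t=1.200: state=(1.078, 1.523)
t=1.400: state=(1.073, 1.277)
t=1.600: state=(1.106, 1.072)
t=1.800: state=(1.175, 0.903)
t=2.000: state=(1.278, 0.765)
t=2.200: state=(1.418, 0.655)
t=2.400: state=(1.599, 0.566)
t=2.600: state=(1.824, 0.497)
t=2.800: state=(2.102, 0.445)
t=3.000: state=(2.439, 0.406)
t=3.200: state=(2.844, 0.382)
t=3.290: state=(3.051, 0.375)
compare at T: x=3.051, y=0.375

largest component: x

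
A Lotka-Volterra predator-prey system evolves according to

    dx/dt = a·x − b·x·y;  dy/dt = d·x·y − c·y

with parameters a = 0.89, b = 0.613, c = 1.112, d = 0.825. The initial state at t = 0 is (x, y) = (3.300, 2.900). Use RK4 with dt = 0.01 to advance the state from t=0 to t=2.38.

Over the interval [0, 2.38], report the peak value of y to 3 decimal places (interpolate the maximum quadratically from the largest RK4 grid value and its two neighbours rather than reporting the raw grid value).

max y = 4.560

t=0.000: state=(3.300, 2.900)
step 1 (dt=0.01): k1=(-2.929, 4.670), k2=(-2.963, 4.673), k3=(-2.963, 4.672), k4=(-2.997, 4.674); state += dt/6·(k1+2k2+2k3+k4)
t=0.010: state=(3.270, 2.947)
t=0.020: state=(3.240, 2.993)
t=0.030: state=(3.209, 3.040)
continuing one RK4 step at a time; state shown every 10 steps (Δt=0.1):
t=0.100: state=(2.977, 3.363)
t=0.200: state=(2.613, 3.790)
t=0.300: state=(2.238, 4.142)
t=0.400: state=(1.883, 4.392)
t=0.500: state=(1.565, 4.529)
t=0.600: state=(1.294, 4.558)
t=0.700: state=(1.071, 4.495)
t=0.800: state=(0.892, 4.360)
t=0.900: state=(0.751, 4.174)
t=1.000: state=(0.640, 3.954)
t=1.100: state=(0.553, 3.716)
t=1.200: state=(0.485, 3.470)
t=1.300: state=(0.431, 3.224)
t=1.400: state=(0.390, 2.984)
t=1.500: state=(0.358, 2.753)
t=1.600: state=(0.332, 2.534)
t=1.700: state=(0.313, 2.329)
t=1.800: state=(0.298, 2.137)
t=1.900: state=(0.288, 1.959)
t=2.000: state=(0.280, 1.794)
t=2.100: state=(0.276, 1.642)
t=2.200: state=(0.274, 1.503)
t=2.300: state=(0.274, 1.376)
t=2.380: state=(0.276, 1.282)
largest grid value and its neighbours: y(0.570)=4.55982, y(0.580)=4.56016, y(0.590)=4.55953
parabola through these three points peaks at t≈0.579 with y≈4.56017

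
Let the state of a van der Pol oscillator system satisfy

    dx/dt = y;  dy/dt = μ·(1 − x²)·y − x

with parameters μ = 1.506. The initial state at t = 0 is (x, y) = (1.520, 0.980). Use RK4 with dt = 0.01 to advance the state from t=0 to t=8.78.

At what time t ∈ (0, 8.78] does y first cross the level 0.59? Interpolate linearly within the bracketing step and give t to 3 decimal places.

t=0.000: state=(1.520, 0.980)
step 1 (dt=0.01): k1=(0.980, -3.454), k2=(0.963, -3.446), k3=(0.963, -3.446), k4=(0.946, -3.437); state += dt/6·(k1+2k2+2k3+k4)
t=0.010: state=(1.530, 0.946)
t=0.020: state=(1.539, 0.911)
t=0.030: state=(1.548, 0.877)
t=0.110: state=(1.607, 0.617)
next step: t=0.120: state=(1.613, 0.587) — y has crossed 0.59
linear interpolation between t=0.110 (0.61717) and t=0.120 (0.58662) → t≈0.119

t = 0.119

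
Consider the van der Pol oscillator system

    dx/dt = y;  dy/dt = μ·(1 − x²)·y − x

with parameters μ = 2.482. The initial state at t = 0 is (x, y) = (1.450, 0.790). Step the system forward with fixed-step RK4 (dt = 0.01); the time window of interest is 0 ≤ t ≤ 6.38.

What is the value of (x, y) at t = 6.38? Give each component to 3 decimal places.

(x, y) = (0.129, 3.191)

t=0.000: state=(1.450, 0.790)
step 1 (dt=0.01): k1=(0.790, -3.612), k2=(0.772, -3.588), k3=(0.772, -3.588), k4=(0.754, -3.563); state += dt/6·(k1+2k2+2k3+k4)
t=0.010: state=(1.458, 0.754)
t=0.020: state=(1.465, 0.719)
t=0.030: state=(1.472, 0.684)
continuing one RK4 step at a time; state shown every 25 steps (Δt=0.25):
t=0.250: state=(1.551, 0.096)
t=0.500: state=(1.530, -0.219)
t=0.750: state=(1.456, -0.365)
t=1.000: state=(1.351, -0.466)
t=1.250: state=(1.222, -0.576)
t=1.500: state=(1.059, -0.740)
t=1.750: state=(0.842, -1.029)
t=2.000: state=(0.520, -1.625)
t=2.250: state=(-0.031, -2.943)
t=2.500: state=(-0.987, -4.401)
t=2.750: state=(-1.833, -1.833)
t=3.000: state=(-2.020, -0.087)
t=3.250: state=(-1.993, 0.214)
t=3.500: state=(-1.931, 0.268)
t=3.750: state=(-1.861, 0.291)
t=4.000: state=(-1.786, 0.312)
t=4.250: state=(-1.705, 0.337)
t=4.500: state=(-1.617, 0.368)
t=4.750: state=(-1.520, 0.409)
t=5.000: state=(-1.411, 0.466)
t=5.250: state=(-1.285, 0.547)
t=5.500: state=(-1.133, 0.676)
t=5.750: state=(-0.939, 0.899)
t=6.000: state=(-0.666, 1.339)
t=6.250: state=(-0.226, 2.314)
t=6.380: state=(0.129, 3.191)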